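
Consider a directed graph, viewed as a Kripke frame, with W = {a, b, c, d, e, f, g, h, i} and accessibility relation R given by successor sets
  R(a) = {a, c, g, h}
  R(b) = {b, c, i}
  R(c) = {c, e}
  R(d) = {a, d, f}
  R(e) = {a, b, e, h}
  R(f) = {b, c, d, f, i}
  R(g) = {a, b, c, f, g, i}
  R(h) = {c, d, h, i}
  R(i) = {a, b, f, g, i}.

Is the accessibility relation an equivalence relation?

Reflexive: yes — every world is R-related to itself.
Symmetric: no — a R c but not c R a.
Transitive: no — a R c and c R e, but not a R e.
So R is not an equivalence relation.

No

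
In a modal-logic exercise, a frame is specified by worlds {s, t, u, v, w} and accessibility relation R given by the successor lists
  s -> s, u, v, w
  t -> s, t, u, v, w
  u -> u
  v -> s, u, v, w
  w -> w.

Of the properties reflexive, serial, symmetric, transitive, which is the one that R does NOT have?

symmetric

Reflexive: yes — every world is R-related to itself.
Serial: yes — every world has a successor (e.g. s R s).
Symmetric: no — s R u but not u R s.
Transitive: yes — every two-step R-path is closed by a direct edge.
Only symmetric fails.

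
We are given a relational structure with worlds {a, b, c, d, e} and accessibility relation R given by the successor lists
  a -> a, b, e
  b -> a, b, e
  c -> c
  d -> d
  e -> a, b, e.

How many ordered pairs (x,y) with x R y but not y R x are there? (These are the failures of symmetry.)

R is symmetric; there are no such tuples.

0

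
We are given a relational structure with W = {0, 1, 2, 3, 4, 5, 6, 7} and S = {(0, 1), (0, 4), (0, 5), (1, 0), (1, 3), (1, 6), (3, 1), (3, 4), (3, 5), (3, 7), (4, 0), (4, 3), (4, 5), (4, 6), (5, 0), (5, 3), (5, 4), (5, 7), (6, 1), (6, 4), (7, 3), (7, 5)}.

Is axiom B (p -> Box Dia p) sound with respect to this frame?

The schema B characterises exactly the symmetric frames.
Symmetric: yes — every pair in S has its reverse in S.

Yes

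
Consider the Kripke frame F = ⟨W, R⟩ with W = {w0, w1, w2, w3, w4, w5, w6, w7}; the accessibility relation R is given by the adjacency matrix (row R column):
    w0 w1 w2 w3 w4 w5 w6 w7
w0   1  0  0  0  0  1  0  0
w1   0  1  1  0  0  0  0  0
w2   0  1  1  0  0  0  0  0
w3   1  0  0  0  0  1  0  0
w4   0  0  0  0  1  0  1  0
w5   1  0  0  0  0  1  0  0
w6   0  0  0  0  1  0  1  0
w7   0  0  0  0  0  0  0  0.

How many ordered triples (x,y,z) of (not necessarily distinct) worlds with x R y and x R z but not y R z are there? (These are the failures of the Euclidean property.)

0

R is Euclidean; there are no such tuples.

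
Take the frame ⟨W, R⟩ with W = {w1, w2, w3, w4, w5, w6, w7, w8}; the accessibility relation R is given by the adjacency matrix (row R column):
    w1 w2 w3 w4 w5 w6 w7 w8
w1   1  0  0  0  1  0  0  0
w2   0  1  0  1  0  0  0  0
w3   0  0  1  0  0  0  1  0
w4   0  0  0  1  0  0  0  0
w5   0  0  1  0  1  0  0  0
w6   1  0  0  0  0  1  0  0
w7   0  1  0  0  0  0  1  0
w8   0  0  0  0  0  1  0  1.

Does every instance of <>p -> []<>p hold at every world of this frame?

The schema 5 characterises exactly the Euclidean frames.
Euclidean: no — w1 R w5 and w1 R w1, but not w5 R w1.

No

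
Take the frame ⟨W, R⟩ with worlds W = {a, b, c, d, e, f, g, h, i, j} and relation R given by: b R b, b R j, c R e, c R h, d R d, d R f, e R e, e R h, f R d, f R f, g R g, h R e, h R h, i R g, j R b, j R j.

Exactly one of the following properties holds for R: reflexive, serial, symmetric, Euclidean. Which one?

Euclidean

Reflexive: no — a is not related to itself.
Serial: no — a has no R-successor.
Symmetric: no — c R e but not e R c.
Euclidean: yes — any two successors of a common world are R-related.
Only Euclidean holds.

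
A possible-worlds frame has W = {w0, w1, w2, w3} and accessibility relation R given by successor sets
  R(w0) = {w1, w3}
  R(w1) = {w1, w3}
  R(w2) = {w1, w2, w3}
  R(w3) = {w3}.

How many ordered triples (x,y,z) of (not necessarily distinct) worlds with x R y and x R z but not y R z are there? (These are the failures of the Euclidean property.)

5

Enumerating: (w0,w3,w1), (w1,w3,w1), (w2,w1,w2), (w2,w3,w1), (w2,w3,w2).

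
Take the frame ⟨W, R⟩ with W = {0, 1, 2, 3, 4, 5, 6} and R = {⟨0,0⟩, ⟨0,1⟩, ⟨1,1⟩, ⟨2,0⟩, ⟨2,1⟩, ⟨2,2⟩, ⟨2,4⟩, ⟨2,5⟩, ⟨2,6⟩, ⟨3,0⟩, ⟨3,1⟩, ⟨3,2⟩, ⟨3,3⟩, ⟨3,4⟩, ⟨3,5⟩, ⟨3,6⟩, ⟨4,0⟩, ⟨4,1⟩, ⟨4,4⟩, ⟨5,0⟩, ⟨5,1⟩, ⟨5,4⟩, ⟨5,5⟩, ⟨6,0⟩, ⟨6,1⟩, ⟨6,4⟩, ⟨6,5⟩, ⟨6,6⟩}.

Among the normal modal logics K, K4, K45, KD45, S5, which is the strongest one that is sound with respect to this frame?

K4

Transitive (axiom 4): yes — every two-step R-path is closed by a direct edge.
Euclidean (axiom 5): no — 2 R 0 and 2 R 4, but not 0 R 4.
Serial (axiom D): yes — every world has a successor (e.g. 0 R 0).
Reflexive (axiom T): yes — every world is R-related to itself.
So F validates K, K4; K45 would additionally require R to be Euclidean. The strongest is K4.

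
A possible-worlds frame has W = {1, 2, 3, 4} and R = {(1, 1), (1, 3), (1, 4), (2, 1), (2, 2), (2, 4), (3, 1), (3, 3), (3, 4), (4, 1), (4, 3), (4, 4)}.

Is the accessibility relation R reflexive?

Yes

Reflexive: yes — every world is R-related to itself.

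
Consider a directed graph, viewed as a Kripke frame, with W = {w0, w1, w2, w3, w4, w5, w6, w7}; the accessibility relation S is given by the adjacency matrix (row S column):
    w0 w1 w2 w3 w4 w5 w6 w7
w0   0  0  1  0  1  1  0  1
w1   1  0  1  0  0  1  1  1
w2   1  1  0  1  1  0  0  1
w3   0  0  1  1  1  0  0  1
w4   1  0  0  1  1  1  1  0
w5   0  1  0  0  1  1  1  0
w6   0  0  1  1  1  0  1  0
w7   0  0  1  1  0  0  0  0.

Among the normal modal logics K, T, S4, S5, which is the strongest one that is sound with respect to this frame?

K

Reflexive (axiom T): no — w0 is not related to itself.
Transitive (axiom 4): no — w0 S w2 and w2 S w1, but not w0 S w1.
Euclidean (axiom 5): no — w0 S w2 and w0 S w5, but not w2 S w5.
So F validates K; T would additionally require S to be reflexive. The strongest is K.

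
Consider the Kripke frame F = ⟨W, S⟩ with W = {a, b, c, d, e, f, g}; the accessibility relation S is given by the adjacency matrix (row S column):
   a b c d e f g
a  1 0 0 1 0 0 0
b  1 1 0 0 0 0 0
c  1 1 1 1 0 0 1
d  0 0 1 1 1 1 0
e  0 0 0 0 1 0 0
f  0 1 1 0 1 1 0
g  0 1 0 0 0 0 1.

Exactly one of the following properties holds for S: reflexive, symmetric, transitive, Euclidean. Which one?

Reflexive: yes — every world is S-related to itself.
Symmetric: no — a S d but not d S a.
Transitive: no — a S d and d S c, but not a S c.
Euclidean: no — c S a and c S b, but not a S b.
Only reflexive holds.

reflexive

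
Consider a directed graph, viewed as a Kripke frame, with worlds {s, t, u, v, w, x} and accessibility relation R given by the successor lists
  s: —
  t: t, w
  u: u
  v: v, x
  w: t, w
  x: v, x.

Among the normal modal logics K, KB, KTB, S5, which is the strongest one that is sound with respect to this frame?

Symmetric (axiom B): yes — every pair in R has its reverse in R.
Reflexive (axiom T): no — s is not related to itself.
Euclidean (axiom 5): yes — any two successors of a common world are R-related.
So F validates K, KB; KTB would additionally require R to be reflexive. The strongest is KB.

KB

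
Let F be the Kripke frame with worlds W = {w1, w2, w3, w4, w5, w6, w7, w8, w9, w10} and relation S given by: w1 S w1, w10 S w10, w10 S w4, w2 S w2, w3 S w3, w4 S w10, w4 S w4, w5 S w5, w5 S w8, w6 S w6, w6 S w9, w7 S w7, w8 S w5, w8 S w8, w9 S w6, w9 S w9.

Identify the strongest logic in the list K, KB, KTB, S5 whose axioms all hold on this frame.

S5

Symmetric (axiom B): yes — every pair in S has its reverse in S.
Reflexive (axiom T): yes — every world is S-related to itself.
Euclidean (axiom 5): yes — any two successors of a common world are S-related.
So F validates K, KB, KTB, S5. The strongest is S5.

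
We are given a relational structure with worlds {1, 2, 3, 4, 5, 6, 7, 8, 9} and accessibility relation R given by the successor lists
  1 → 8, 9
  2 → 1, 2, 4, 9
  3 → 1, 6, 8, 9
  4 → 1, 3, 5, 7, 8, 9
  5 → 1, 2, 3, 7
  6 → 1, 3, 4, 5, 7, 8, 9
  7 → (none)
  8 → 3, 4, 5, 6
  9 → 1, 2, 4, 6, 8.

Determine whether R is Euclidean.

No

Euclidean: no — 1 R 8 and 1 R 9, but not 8 R 9.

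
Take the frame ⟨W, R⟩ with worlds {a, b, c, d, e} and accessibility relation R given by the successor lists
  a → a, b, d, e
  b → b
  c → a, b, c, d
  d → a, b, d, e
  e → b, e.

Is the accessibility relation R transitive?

Transitive: no — c R a and a R e, but not c R e.

No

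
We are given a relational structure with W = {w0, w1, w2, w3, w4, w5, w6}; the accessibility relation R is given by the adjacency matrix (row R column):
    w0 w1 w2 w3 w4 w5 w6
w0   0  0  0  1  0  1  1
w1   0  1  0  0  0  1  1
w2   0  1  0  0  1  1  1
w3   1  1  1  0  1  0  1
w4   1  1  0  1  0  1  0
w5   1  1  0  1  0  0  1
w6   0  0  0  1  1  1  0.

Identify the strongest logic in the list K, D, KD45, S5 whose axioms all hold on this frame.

D

Serial (axiom D): yes — every world has a successor (e.g. w0 R w3).
Euclidean (axiom 5): no — w0 R w3 and w0 R w5, but not w3 R w5.
Transitive (axiom 4): no — w0 R w3 and w3 R w1, but not w0 R w1.
Reflexive (axiom T): no — w0 is not related to itself.
So F validates K, D; KD45 would additionally require R to be Euclidean and transitive. The strongest is D.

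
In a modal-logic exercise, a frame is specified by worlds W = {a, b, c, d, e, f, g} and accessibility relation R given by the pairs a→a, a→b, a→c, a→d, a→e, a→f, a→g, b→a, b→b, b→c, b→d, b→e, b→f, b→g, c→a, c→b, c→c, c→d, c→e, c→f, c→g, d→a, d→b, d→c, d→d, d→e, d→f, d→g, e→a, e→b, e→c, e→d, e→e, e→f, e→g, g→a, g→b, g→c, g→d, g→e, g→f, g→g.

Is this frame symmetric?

Symmetric: no — a R f but not f R a.

No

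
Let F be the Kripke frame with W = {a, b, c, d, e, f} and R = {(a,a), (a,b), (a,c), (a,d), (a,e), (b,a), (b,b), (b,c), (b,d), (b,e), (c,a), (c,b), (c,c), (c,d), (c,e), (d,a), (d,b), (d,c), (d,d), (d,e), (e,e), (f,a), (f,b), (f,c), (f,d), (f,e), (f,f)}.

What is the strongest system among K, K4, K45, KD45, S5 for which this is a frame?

K4

Transitive (axiom 4): yes — every two-step R-path is closed by a direct edge.
Euclidean (axiom 5): no — a R e and a R b, but not e R b.
Serial (axiom D): yes — every world has a successor (e.g. a R a).
Reflexive (axiom T): yes — every world is R-related to itself.
So F validates K, K4; K45 would additionally require R to be Euclidean. The strongest is K4.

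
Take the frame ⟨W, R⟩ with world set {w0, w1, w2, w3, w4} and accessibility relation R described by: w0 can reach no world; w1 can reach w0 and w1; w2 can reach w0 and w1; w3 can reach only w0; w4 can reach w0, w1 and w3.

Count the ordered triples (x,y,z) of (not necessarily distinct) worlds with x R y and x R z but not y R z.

11

Enumerating: (w1,w0,w0), (w1,w0,w1), (w2,w0,w0), (w2,w0,w1), (w3,w0,w0), (w4,w0,w0), (w4,w0,w1), (w4,w0,w3), (w4,w1,w3), (w4,w3,w1), (w4,w3,w3).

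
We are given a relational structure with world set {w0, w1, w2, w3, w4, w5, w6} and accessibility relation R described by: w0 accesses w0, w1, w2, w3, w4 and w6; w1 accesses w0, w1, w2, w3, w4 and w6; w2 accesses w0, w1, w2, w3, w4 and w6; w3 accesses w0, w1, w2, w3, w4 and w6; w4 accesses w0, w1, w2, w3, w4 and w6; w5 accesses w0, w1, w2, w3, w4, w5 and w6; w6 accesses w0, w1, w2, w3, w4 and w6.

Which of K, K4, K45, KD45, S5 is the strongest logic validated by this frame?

Transitive (axiom 4): yes — every two-step R-path is closed by a direct edge.
Euclidean (axiom 5): no — w5 R w0 and w5 R w5, but not w0 R w5.
Serial (axiom D): yes — every world has a successor (e.g. w0 R w0).
Reflexive (axiom T): yes — every world is R-related to itself.
So F validates K, K4; K45 would additionally require R to be Euclidean. The strongest is K4.

K4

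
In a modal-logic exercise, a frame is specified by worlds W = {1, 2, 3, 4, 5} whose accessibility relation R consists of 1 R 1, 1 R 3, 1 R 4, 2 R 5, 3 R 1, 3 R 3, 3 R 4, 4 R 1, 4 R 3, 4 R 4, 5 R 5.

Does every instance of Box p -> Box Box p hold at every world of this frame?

Yes

Axiom 4 corresponds to the accessibility relation being transitive.
Transitive: yes — every two-step R-path is closed by a direct edge.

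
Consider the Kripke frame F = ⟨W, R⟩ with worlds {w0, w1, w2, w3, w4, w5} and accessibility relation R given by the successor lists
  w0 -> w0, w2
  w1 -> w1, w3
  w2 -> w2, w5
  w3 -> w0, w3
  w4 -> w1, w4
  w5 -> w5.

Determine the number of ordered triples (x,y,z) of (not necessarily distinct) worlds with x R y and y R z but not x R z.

4

Enumerating: (w0,w2,w5), (w1,w3,w0), (w3,w0,w2), (w4,w1,w3).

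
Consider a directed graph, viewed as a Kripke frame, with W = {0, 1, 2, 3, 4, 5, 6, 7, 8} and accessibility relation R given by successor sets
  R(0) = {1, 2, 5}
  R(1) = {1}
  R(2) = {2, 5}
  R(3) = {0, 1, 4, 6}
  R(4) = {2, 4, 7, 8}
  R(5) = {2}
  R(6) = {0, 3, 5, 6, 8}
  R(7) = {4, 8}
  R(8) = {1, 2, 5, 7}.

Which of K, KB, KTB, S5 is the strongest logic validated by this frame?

Symmetric (axiom B): no — 0 R 1 but not 1 R 0.
Reflexive (axiom T): no — 0 is not related to itself.
Euclidean (axiom 5): no — 0 R 1 and 0 R 2, but not 1 R 2.
So F validates K; KB would additionally require R to be symmetric. The strongest is K.

K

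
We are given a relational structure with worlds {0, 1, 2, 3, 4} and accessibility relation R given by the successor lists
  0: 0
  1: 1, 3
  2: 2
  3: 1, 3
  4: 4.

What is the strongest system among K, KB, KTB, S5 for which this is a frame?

Symmetric (axiom B): yes — every pair in R has its reverse in R.
Reflexive (axiom T): yes — every world is R-related to itself.
Euclidean (axiom 5): yes — any two successors of a common world are R-related.
So F validates K, KB, KTB, S5. The strongest is S5.

S5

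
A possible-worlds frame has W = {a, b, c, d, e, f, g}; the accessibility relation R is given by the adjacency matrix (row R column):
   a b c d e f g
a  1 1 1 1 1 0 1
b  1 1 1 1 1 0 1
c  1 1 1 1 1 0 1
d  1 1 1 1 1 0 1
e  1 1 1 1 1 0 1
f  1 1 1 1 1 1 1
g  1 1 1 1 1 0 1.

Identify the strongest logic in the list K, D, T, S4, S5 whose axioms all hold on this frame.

S4

Serial (axiom D): yes — every world has a successor (e.g. a R a).
Reflexive (axiom T): yes — every world is R-related to itself.
Transitive (axiom 4): yes — every two-step R-path is closed by a direct edge.
Euclidean (axiom 5): no — f R a and f R f, but not a R f.
So F validates K, D, T, S4; S5 would additionally require R to be Euclidean. The strongest is S4.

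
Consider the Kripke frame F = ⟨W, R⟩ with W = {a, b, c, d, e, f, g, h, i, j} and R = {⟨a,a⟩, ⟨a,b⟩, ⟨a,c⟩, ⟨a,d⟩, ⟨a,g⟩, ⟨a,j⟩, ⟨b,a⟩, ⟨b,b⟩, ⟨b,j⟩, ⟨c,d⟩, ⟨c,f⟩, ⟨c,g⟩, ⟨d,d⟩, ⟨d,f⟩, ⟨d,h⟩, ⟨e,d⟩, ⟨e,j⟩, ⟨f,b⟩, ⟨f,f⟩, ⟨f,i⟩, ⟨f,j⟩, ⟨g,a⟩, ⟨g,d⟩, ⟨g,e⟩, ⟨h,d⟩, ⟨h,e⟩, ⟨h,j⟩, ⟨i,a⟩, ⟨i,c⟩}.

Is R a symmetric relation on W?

Symmetric: no — a R c but not c R a.

No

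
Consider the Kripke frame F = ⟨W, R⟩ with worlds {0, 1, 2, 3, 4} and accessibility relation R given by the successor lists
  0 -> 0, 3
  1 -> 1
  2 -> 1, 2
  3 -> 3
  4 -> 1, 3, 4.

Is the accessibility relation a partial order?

Yes

Reflexive: yes — every world is R-related to itself.
Transitive: yes — every two-step R-path is closed by a direct edge.
Antisymmetric: yes — no distinct pair is related both ways.
So R is a partial order.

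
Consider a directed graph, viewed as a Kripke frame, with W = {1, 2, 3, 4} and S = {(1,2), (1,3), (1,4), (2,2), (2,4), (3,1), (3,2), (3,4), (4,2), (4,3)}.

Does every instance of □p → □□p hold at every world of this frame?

No

The schema 4 characterises exactly the transitive frames.
Transitive: no — 2 S 4 and 4 S 3, but not 2 S 3.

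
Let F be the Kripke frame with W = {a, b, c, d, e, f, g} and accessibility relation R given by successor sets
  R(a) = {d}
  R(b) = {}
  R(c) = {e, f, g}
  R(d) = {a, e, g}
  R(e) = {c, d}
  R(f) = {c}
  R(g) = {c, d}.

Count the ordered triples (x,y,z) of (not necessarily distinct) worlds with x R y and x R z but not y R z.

28

Enumerating: (a,d,d), (c,e,e), (c,e,f), (c,e,g), (c,f,e), (c,f,f), (c,f,g), (c,g,e), (c,g,f), (c,g,g), (d,a,a), (d,a,e), … and 16 more.
Total: 28.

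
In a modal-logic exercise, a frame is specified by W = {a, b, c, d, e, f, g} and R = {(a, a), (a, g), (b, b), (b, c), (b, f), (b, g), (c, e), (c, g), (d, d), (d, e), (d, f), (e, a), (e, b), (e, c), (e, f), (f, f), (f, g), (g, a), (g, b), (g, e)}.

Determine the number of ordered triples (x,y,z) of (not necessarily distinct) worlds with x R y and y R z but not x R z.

Enumerating: (a,g,b), (a,g,e), (b,c,e), (b,g,a), (b,g,e), (c,e,a), (c,e,b), (c,e,c), (c,e,f), (c,g,a), (c,g,b), (d,e,a), … and 17 more.
Total: 29.

29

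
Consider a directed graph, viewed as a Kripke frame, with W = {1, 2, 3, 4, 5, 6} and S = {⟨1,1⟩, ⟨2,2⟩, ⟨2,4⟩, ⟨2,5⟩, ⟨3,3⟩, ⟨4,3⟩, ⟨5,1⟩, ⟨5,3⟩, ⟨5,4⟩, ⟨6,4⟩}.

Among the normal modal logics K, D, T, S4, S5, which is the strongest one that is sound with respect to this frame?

Serial (axiom D): yes — every world has a successor (e.g. 1 S 1).
Reflexive (axiom T): no — 4 is not related to itself.
Transitive (axiom 4): no — 2 S 4 and 4 S 3, but not 2 S 3.
Euclidean (axiom 5): no — 2 S 4 and 2 S 5, but not 4 S 5.
So F validates K, D; T would additionally require S to be reflexive. The strongest is D.

D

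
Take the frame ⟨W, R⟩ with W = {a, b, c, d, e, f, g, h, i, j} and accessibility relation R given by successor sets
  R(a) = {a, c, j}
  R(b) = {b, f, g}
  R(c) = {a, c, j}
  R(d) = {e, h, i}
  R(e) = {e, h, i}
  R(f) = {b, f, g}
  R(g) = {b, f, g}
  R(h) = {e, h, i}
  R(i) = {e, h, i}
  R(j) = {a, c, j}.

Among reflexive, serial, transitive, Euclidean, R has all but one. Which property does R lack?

reflexive

Reflexive: no — d is not related to itself.
Serial: yes — every world has a successor (e.g. a R a).
Transitive: yes — every two-step R-path is closed by a direct edge.
Euclidean: yes — any two successors of a common world are R-related.
Only reflexive fails.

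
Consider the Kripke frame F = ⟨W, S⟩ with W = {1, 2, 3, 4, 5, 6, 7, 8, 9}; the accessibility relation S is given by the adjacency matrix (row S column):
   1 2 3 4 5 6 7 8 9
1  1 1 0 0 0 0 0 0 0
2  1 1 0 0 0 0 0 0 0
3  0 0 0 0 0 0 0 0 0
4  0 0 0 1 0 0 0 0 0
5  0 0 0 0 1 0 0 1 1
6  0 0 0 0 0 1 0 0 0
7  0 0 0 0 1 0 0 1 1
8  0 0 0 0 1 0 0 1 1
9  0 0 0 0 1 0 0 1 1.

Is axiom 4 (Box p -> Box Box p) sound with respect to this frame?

By correspondence theory, 4 is valid on a frame iff S is transitive.
Transitive: yes — every two-step S-path is closed by a direct edge.

Yes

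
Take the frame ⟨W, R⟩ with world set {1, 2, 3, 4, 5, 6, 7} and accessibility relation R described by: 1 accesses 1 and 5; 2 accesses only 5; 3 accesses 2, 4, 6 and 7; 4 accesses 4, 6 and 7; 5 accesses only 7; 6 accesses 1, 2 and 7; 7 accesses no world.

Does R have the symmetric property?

No

Symmetric: no — 1 R 5 but not 5 R 1.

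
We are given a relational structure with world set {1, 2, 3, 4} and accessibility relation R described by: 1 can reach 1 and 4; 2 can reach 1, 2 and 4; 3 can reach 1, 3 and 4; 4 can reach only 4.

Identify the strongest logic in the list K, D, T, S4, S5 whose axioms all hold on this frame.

Serial (axiom D): yes — every world has a successor (e.g. 1 R 1).
Reflexive (axiom T): yes — every world is R-related to itself.
Transitive (axiom 4): yes — every two-step R-path is closed by a direct edge.
Euclidean (axiom 5): no — 2 R 4 and 2 R 1, but not 4 R 1.
So F validates K, D, T, S4; S5 would additionally require R to be Euclidean. The strongest is S4.

S4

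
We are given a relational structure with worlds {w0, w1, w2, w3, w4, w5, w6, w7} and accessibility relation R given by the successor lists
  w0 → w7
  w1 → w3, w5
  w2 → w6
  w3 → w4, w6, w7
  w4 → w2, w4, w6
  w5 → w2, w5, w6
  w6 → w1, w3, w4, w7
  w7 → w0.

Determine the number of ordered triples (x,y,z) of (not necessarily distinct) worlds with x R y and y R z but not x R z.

27

Enumerating: (w0,w7,w0), (w1,w3,w4), (w1,w3,w6), (w1,w3,w7), (w1,w5,w2), (w1,w5,w6), (w2,w6,w1), (w2,w6,w3), (w2,w6,w4), (w2,w6,w7), (w3,w4,w2), (w3,w6,w1), … and 15 more.
Total: 27.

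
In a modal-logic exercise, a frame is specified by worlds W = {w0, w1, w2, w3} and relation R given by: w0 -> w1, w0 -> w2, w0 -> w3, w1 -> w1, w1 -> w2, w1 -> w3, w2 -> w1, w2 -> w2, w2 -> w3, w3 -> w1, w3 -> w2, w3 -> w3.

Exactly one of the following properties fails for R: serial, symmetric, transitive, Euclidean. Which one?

Serial: yes — every world has a successor (e.g. w0 R w1).
Symmetric: no — w0 R w1 but not w1 R w0.
Transitive: yes — every two-step R-path is closed by a direct edge.
Euclidean: yes — any two successors of a common world are R-related.
Only symmetric fails.

symmetric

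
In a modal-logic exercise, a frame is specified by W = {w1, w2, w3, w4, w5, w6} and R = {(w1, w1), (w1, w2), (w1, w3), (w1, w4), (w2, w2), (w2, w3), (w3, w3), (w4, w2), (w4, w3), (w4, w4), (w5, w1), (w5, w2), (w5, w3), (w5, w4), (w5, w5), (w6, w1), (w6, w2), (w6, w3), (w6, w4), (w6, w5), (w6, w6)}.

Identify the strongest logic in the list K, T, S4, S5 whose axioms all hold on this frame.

Reflexive (axiom T): yes — every world is R-related to itself.
Transitive (axiom 4): yes — every two-step R-path is closed by a direct edge.
Euclidean (axiom 5): no — w1 R w2 and w1 R w4, but not w2 R w4.
So F validates K, T, S4; S5 would additionally require R to be Euclidean. The strongest is S4.

S4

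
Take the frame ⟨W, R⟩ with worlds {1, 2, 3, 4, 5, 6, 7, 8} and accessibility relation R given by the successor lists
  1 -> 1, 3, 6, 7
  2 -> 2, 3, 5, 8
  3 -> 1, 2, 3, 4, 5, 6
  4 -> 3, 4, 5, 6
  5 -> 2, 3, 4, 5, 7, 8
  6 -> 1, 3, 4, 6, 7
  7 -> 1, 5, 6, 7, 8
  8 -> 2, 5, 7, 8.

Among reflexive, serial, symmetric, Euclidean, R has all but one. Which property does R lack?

Reflexive: yes — every world is R-related to itself.
Serial: yes — every world has a successor (e.g. 1 R 1).
Symmetric: yes — every pair in R has its reverse in R.
Euclidean: no — 1 R 3 and 1 R 7, but not 3 R 7.
Only Euclidean fails.

Euclidean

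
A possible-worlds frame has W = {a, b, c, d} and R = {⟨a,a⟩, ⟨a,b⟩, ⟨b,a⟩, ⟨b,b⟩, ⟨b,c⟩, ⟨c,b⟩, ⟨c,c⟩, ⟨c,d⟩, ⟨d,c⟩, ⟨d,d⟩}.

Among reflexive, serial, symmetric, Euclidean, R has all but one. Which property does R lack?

Euclidean

Reflexive: yes — every world is R-related to itself.
Serial: yes — every world has a successor (e.g. a R a).
Symmetric: yes — every pair in R has its reverse in R.
Euclidean: no — b R a and b R c, but not a R c.
Only Euclidean fails.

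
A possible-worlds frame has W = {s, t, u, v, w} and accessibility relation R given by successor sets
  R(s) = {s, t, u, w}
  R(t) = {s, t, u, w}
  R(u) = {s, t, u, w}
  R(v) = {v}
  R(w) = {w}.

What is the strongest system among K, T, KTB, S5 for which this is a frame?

T

Reflexive (axiom T): yes — every world is R-related to itself.
Symmetric (axiom B): no — s R w but not w R s.
Euclidean (axiom 5): no — s R w and s R t, but not w R t.
So F validates K, T; KTB would additionally require R to be symmetric. The strongest is T.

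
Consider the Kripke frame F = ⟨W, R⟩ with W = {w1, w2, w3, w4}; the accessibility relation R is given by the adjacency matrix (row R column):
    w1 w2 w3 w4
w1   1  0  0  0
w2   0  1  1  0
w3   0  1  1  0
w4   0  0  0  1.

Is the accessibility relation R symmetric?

Symmetric: yes — every pair in R has its reverse in R.

Yes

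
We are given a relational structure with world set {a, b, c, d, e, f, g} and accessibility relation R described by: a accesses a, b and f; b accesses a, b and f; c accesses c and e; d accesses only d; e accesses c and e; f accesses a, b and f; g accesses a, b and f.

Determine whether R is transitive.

Yes

Transitive: yes — every two-step R-path is closed by a direct edge.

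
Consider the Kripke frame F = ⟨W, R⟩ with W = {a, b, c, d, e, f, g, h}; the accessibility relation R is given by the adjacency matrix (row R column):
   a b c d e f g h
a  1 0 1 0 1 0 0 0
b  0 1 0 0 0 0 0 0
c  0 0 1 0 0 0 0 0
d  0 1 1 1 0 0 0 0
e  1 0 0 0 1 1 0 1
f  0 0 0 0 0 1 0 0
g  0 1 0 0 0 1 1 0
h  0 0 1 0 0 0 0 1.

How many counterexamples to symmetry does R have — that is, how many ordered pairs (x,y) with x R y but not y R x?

8

Enumerating: (a,c), (d,b), (d,c), (e,f), (e,h), (g,b), (g,f), (h,c).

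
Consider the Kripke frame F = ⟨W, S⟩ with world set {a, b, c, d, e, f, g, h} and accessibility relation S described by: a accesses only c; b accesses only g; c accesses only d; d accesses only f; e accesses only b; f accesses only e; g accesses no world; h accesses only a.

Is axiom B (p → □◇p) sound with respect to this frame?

Axiom B corresponds to the accessibility relation being symmetric.
Symmetric: no — a S c but not c S a.

No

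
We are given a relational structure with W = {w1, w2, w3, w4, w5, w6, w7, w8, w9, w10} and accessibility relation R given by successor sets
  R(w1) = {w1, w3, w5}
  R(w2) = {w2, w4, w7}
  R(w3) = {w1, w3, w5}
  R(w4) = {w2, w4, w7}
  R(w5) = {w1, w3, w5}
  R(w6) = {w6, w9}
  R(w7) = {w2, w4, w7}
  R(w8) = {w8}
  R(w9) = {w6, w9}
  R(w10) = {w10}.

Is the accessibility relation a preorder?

Yes

Reflexive: yes — every world is R-related to itself.
Transitive: yes — every two-step R-path is closed by a direct edge.
So R is a preorder.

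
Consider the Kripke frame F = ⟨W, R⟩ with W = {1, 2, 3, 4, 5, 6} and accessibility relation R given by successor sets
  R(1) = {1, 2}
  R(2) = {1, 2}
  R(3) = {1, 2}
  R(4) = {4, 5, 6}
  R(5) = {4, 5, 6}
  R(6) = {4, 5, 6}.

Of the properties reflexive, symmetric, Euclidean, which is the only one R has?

Euclidean

Reflexive: no — 3 is not related to itself.
Symmetric: no — 3 R 1 but not 1 R 3.
Euclidean: yes — any two successors of a common world are R-related.
Only Euclidean holds.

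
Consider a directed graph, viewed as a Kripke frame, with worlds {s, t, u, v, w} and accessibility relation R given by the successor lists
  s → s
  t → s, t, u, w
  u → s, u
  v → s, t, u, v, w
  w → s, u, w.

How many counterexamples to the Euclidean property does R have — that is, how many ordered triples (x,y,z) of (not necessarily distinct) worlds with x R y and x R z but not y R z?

Enumerating: (t,s,t), (t,s,u), (t,s,w), (t,u,t), (t,u,w), (t,w,t), (u,s,u), (v,s,t), (v,s,u), (v,s,v), (v,s,w), (v,t,v), … and 8 more.
Total: 20.

20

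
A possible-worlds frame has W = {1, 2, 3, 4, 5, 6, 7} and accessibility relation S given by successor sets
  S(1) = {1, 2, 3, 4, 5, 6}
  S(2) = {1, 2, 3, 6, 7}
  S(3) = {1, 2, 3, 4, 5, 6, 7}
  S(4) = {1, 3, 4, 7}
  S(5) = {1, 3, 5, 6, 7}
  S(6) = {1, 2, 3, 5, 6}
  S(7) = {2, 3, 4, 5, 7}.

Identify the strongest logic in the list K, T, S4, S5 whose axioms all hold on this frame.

Reflexive (axiom T): yes — every world is S-related to itself.
Transitive (axiom 4): no — 1 S 2 and 2 S 7, but not 1 S 7.
Euclidean (axiom 5): no — 1 S 2 and 1 S 4, but not 2 S 4.
So F validates K, T; S4 would additionally require S to be transitive. The strongest is T.

T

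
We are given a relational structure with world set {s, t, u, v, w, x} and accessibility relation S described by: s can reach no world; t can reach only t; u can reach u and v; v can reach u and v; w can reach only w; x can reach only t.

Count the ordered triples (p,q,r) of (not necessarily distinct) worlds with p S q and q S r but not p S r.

S is transitive; there are no such tuples.

0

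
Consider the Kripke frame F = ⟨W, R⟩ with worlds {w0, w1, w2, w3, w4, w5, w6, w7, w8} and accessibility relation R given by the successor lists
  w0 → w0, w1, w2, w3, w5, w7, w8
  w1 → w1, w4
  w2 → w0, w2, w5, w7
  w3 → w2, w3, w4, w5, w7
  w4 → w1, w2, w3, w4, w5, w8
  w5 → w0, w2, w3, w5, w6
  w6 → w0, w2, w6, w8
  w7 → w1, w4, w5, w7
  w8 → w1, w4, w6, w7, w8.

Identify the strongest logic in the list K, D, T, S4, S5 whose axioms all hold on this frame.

T

Serial (axiom D): yes — every world has a successor (e.g. w0 R w0).
Reflexive (axiom T): yes — every world is R-related to itself.
Transitive (axiom 4): no — w0 R w1 and w1 R w4, but not w0 R w4.
Euclidean (axiom 5): no — w0 R w1 and w0 R w2, but not w1 R w2.
So F validates K, D, T; S4 would additionally require R to be transitive. The strongest is T.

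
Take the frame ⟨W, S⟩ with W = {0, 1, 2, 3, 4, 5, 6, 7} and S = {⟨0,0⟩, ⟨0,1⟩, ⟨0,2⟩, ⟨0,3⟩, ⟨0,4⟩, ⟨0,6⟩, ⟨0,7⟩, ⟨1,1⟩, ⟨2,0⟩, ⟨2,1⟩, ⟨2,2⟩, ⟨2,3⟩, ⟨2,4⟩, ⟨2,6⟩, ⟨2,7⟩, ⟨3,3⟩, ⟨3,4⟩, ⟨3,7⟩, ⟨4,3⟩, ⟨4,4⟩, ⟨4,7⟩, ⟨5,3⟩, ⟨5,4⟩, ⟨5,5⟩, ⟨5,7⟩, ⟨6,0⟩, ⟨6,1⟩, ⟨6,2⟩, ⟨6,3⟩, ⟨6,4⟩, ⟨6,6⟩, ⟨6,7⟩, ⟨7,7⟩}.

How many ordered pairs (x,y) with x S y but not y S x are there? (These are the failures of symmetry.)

Enumerating: (0,1), (0,3), (0,4), (0,7), (2,1), (2,3), (2,4), (2,7), (3,7), (4,7), (5,3), (5,4), (5,7), (6,1), (6,3), (6,4), (6,7).

17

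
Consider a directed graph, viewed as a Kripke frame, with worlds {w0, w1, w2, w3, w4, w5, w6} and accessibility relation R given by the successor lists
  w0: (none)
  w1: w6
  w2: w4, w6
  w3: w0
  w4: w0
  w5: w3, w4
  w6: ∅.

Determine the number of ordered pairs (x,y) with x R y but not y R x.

Enumerating: (w1,w6), (w2,w4), (w2,w6), (w3,w0), (w4,w0), (w5,w3), (w5,w4).

7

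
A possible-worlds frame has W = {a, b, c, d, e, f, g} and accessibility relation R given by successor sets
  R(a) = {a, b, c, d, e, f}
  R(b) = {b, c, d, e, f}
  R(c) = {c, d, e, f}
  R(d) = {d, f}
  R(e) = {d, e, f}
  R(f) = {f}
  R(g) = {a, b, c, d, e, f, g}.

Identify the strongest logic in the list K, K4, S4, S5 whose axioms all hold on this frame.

S4

Transitive (axiom 4): yes — every two-step R-path is closed by a direct edge.
Reflexive (axiom T): yes — every world is R-related to itself.
Euclidean (axiom 5): no — a R c and a R b, but not c R b.
So F validates K, K4, S4; S5 would additionally require R to be Euclidean. The strongest is S4.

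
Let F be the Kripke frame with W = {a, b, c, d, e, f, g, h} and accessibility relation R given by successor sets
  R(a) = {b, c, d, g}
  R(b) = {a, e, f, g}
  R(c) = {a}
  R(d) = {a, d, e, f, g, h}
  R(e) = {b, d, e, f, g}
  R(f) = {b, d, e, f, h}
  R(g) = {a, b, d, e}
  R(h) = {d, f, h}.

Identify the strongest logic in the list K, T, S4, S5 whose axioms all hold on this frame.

K

Reflexive (axiom T): no — a is not related to itself.
Transitive (axiom 4): no — a R b and b R e, but not a R e.
Euclidean (axiom 5): no — a R b and a R c, but not b R c.
So F validates K; T would additionally require R to be reflexive. The strongest is K.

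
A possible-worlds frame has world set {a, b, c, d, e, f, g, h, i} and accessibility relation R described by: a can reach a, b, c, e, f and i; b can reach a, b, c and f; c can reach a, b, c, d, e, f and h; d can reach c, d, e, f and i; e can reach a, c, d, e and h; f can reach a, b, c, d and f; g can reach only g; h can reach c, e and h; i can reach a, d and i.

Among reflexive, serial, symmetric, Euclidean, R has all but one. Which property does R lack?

Euclidean

Reflexive: yes — every world is R-related to itself.
Serial: yes — every world has a successor (e.g. a R a).
Symmetric: yes — every pair in R has its reverse in R.
Euclidean: no — a R b and a R e, but not b R e.
Only Euclidean fails.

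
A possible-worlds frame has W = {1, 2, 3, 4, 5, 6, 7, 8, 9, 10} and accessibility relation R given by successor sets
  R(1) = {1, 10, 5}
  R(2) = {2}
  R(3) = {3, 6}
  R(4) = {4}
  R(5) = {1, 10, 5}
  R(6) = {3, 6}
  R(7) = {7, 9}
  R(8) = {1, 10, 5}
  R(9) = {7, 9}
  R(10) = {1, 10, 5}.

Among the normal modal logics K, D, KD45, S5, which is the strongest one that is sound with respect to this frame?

Serial (axiom D): yes — every world has a successor (e.g. 1 R 1).
Euclidean (axiom 5): yes — any two successors of a common world are R-related.
Transitive (axiom 4): yes — every two-step R-path is closed by a direct edge.
Reflexive (axiom T): no — 8 is not related to itself.
So F validates K, D, KD45; S5 would additionally require R to be reflexive. The strongest is KD45.

KD45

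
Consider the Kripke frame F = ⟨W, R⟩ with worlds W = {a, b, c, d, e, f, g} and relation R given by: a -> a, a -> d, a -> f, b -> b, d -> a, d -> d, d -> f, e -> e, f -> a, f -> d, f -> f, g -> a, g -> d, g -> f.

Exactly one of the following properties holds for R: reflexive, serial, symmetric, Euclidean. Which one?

Euclidean

Reflexive: no — c is not related to itself.
Serial: no — c has no R-successor.
Symmetric: no — g R a but not a R g.
Euclidean: yes — any two successors of a common world are R-related.
Only Euclidean holds.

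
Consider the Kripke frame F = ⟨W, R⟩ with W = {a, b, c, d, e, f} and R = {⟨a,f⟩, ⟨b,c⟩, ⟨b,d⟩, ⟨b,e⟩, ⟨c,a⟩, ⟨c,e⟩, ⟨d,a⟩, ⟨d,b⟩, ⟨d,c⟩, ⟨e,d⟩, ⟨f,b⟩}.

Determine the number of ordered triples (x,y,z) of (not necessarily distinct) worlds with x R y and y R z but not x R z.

Enumerating: (a,f,b), (b,c,a), (b,d,a), (b,d,b), (c,a,f), (c,e,d), (d,a,f), (d,b,d), (d,b,e), (d,c,e), (e,d,a), (e,d,b), (e,d,c), (f,b,c), (f,b,d), (f,b,e).

16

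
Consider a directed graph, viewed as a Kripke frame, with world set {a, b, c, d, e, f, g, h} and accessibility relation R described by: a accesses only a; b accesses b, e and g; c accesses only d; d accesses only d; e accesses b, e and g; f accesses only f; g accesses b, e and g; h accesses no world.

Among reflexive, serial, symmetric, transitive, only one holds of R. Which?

Reflexive: no — c is not related to itself.
Serial: no — h has no R-successor.
Symmetric: no — c R d but not d R c.
Transitive: yes — every two-step R-path is closed by a direct edge.
Only transitive holds.

transitive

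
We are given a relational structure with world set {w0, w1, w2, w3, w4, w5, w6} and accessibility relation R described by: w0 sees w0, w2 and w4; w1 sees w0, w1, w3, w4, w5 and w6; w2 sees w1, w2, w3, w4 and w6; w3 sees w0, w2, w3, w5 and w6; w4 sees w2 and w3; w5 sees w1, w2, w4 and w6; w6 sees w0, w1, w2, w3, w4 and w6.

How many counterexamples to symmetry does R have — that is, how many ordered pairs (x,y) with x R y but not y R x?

14

Enumerating: (w0,w2), (w0,w4), (w1,w0), (w1,w3), (w1,w4), (w2,w1), (w3,w0), (w3,w5), (w4,w3), (w5,w2), (w5,w4), (w5,w6), (w6,w0), (w6,w4).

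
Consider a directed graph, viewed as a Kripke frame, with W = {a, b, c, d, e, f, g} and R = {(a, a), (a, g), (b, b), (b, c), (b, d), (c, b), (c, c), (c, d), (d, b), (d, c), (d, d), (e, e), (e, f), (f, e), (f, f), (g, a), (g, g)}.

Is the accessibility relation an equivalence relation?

Yes

Reflexive: yes — every world is R-related to itself.
Symmetric: yes — every pair in R has its reverse in R.
Transitive: yes — every two-step R-path is closed by a direct edge.
So R is an equivalence relation.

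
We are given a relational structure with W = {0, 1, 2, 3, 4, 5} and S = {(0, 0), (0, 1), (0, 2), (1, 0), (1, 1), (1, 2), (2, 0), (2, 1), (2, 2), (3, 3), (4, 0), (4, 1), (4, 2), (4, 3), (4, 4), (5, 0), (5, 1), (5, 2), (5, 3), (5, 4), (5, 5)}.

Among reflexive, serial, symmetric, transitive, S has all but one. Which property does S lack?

Reflexive: yes — every world is S-related to itself.
Serial: yes — every world has a successor (e.g. 0 S 0).
Symmetric: no — 4 S 0 but not 0 S 4.
Transitive: yes — every two-step S-path is closed by a direct edge.
Only symmetric fails.

symmetric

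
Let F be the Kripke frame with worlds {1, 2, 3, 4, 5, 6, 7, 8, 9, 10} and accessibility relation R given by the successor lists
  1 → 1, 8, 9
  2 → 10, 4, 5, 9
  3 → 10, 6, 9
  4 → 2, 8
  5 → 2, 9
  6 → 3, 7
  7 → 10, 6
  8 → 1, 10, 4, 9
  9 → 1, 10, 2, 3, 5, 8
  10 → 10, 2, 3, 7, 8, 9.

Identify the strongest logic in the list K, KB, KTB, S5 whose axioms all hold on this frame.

Symmetric (axiom B): yes — every pair in R has its reverse in R.
Reflexive (axiom T): no — 2 is not related to itself.
Euclidean (axiom 5): no — 10 R 2 and 10 R 3, but not 2 R 3.
So F validates K, KB; KTB would additionally require R to be reflexive. The strongest is KB.

KB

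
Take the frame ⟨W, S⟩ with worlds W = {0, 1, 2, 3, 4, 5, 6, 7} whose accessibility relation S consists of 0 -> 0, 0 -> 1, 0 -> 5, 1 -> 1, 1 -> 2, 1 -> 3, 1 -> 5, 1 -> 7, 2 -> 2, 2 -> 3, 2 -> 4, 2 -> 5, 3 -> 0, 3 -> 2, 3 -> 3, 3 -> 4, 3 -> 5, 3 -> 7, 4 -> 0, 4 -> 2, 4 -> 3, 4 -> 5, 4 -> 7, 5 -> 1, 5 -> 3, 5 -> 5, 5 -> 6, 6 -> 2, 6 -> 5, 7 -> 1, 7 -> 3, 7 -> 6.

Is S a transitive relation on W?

Transitive: no — 0 S 1 and 1 S 2, but not 0 S 2.

No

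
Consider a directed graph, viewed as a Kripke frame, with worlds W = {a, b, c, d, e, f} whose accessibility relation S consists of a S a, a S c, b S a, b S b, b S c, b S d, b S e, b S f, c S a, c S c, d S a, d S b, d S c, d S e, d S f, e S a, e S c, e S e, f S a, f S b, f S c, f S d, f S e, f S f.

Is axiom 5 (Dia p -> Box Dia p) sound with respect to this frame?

Axiom 5 corresponds to the accessibility relation being Euclidean.
Euclidean: no — b S a and b S d, but not a S d.

No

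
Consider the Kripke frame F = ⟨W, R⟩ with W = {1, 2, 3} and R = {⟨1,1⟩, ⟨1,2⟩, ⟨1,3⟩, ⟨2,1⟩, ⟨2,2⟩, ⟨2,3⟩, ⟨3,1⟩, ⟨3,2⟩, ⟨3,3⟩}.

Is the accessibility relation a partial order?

No

Reflexive: yes — every world is R-related to itself.
Transitive: yes — every two-step R-path is closed by a direct edge.
Antisymmetric: no — 1 R 2 and 2 R 1 with 1 ≠ 2.
So R is not a partial order.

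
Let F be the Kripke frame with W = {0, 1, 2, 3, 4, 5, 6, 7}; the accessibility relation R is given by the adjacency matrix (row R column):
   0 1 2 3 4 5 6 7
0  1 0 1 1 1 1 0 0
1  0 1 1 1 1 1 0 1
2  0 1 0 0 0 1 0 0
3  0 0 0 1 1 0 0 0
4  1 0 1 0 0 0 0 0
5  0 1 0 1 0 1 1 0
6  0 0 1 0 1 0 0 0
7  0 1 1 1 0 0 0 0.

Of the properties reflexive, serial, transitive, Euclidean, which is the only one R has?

serial

Reflexive: no — 2 is not related to itself.
Serial: yes — every world has a successor (e.g. 0 R 0).
Transitive: no — 0 R 2 and 2 R 1, but not 0 R 1.
Euclidean: no — 0 R 2 and 0 R 3, but not 2 R 3.
Only serial holds.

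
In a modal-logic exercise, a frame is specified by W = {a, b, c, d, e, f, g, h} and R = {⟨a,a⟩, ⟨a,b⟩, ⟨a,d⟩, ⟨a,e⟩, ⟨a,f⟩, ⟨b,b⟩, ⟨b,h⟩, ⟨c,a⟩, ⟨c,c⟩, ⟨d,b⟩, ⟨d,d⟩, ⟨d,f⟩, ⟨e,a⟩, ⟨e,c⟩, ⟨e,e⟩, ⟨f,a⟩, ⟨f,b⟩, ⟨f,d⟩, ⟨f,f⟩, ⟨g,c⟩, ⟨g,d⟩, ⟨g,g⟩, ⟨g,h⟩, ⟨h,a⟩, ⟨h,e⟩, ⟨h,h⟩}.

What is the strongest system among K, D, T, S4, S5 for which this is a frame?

T

Serial (axiom D): yes — every world has a successor (e.g. a R a).
Reflexive (axiom T): yes — every world is R-related to itself.
Transitive (axiom 4): no — a R b and b R h, but not a R h.
Euclidean (axiom 5): no — a R b and a R d, but not b R d.
So F validates K, D, T; S4 would additionally require R to be transitive. The strongest is T.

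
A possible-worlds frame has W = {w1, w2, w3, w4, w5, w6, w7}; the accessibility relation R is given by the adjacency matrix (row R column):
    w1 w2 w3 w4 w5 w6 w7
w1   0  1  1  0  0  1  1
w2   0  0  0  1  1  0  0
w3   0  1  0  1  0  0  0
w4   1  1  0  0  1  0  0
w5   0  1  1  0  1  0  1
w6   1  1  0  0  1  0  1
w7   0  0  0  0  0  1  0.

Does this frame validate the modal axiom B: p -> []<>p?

No

By correspondence theory, B is valid on a frame iff R is symmetric.
Symmetric: no — w1 R w2 but not w2 R w1.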